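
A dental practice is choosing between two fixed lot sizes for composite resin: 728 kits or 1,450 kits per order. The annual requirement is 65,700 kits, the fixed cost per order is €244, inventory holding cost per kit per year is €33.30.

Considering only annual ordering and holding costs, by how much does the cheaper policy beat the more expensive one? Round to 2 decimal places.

€1,056.69

For each Q, cost = (D/Q)·S + (Q/2)·H.
TC(728) = (65,700/728)×244 + (728/2)×33.3 = €34,141.53
TC(1,450) = (65,700/1,450)×244 + (1,450/2)×33.3 = €35,198.22
Lots of 728 are cheaper by €1,056.69.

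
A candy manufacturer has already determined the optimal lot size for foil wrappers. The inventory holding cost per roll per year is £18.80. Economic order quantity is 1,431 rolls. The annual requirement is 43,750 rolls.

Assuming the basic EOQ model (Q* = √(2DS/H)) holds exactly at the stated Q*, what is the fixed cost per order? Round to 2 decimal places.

£439.98

EOQ relation: Q² = 2DS/H, so rearrange for the unknown.
S = Q²H / (2D) = 1,431² × 18.8 / (2 × 43,750) = 439.9761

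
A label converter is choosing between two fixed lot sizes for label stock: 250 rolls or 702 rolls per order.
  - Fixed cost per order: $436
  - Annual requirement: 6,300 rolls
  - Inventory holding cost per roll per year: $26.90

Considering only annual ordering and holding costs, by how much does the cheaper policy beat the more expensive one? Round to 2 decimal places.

TC(Q) = (D/Q)S + (Q/2)H
TC(250) = (6,300/250)×436 + (250/2)×26.9 = $14,349.70
TC(702) = (6,300/702)×436 + (702/2)×26.9 = $13,354.72
Cheaper: Q = 702.  Difference = $994.98

$994.98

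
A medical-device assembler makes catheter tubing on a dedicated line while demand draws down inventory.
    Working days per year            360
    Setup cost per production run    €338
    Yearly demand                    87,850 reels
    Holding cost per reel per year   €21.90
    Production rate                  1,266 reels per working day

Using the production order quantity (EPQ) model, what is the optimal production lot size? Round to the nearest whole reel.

Daily demand d = 87,850/360 = 244.028; p = 1266; 1 − d/p = 0.80725
EPQ = √(2DS / (H(1 − d/p)))
    = √(2 × 87,850 × 338 / (21.9 × 0.80725)) ≈ 1,832.82

1,833 reels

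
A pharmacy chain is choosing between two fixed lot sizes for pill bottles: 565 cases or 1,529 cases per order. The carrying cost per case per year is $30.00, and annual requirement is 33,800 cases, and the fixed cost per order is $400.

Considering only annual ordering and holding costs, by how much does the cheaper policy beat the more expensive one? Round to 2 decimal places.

$626.82

TC(Q) = (D/Q)S + (Q/2)H
TC(565) = (33,800/565)×400 + (565/2)×30 = $32,404.20
TC(1,529) = (33,800/1,529)×400 + (1,529/2)×30 = $31,777.38
Cheaper: Q = 1,529.  Difference = $626.82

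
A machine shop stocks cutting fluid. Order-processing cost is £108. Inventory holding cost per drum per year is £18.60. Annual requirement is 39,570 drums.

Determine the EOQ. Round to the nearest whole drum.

678 drums

Optimal lot size Q* = (2 × 39,570 × £108 / £18.6)^½ ≈ 677.88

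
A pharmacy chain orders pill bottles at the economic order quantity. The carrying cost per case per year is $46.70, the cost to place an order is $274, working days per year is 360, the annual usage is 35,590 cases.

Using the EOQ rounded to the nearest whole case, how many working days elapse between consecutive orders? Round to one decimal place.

6.5 days

EOQ = √(2DS/H) = √(2 × 35,590 × 274 / 46.7)
    = √(417,629.98) ≈ 646.24 → Q = 646 cases
Cycle time = (working days × Q)/D = (360 × 646) / 35,590 = 6.534 days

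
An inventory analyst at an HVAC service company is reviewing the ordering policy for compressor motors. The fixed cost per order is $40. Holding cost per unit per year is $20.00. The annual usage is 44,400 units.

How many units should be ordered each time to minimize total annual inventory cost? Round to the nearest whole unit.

2DS/H = 2·44,400·40/20 = 177,600.00
EOQ = √177,600.00 ≈ 421.43

421 units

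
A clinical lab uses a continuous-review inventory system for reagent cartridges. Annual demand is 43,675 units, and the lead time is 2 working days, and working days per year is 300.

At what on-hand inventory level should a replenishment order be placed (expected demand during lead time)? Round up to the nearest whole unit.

Daily demand d = 43,675 / 300 = 145.583 units/day
Demand during lead time = 145.583 × 2 = 291.17
Reorder point = 291.17 → round up

292 units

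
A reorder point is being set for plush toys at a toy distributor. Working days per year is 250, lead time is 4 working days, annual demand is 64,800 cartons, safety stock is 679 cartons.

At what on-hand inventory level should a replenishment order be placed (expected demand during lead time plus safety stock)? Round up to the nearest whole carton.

Daily demand d = 64,800 / 250 = 259.200 cartons/day
Demand during lead time = 259.200 × 4 = 1,036.80
Reorder point = 1,036.80 + 679 = 1,715.80 → round up

1,716 cartons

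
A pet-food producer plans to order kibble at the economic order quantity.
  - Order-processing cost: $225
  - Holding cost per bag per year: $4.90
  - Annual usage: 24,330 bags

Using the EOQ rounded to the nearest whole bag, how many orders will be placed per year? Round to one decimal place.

16.3 orders per year

Q* = √(2·D·S / H) = √(2·24,330·225 / 4.9) = √2,234,387.8 ≈ 1,494.79 → Q = 1,495
N = D/Q = 24,330/1,495 ≈ 16.274 orders/yr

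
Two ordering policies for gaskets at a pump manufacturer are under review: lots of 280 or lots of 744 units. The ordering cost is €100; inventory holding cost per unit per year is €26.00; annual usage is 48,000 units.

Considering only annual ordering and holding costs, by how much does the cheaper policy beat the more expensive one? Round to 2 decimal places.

€4,659.24

Annual cost at Q: ordering D·S/Q plus holding Q·H/2.
TC(280) = (48,000/280)×100 + (280/2)×26 = €20,782.86
TC(744) = (48,000/744)×100 + (744/2)×26 = €16,123.61
Cheaper: Q = 744.  Difference = €4,659.24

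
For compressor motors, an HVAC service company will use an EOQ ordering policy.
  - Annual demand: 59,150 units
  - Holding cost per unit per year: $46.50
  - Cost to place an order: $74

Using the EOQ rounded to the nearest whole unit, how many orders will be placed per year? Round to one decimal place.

136.3 orders per year

Q* = √(2·D·S / H) = √(2·59,150·74 / 46.5) = √188,262.4 ≈ 433.89 → Q = 434
Orders per year = D/Q = 59,150 / 434 = 136.290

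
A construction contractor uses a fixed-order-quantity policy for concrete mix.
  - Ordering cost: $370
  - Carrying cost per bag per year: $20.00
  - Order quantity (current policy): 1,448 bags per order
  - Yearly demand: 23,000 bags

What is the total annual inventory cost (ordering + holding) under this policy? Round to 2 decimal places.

$20,357.07

Orders/yr = 23,000/1,448 = 15.884; ordering cost = 15.884 × $370 = $5,877.07
Average inventory = 1,448/2 = 724; holding cost = 724 × $20 = $14,480.00
Total = $5,877.07 + $14,480.00 = $20,357.07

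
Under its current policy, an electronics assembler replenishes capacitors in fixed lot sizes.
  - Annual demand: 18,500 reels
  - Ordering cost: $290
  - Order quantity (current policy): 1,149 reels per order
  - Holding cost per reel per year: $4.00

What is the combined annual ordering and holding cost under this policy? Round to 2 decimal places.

$6,967.28

Ordering: D/Q × S = 18,500/1,149 × $290 = $4,669.28
Holding:  Q/2 × H = 1,149/2 × $4 = $2,298.00
Total = $4,669.28 + $2,298.00 = $6,967.28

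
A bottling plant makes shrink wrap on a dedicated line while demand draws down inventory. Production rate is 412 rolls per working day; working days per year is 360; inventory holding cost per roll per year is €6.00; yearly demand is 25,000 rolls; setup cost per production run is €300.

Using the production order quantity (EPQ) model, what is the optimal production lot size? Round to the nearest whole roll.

1,734 rolls

Daily demand d = 25,000/360 = 69.444; p = 412; 1 − d/p = 0.83145
EPQ = √(2DS / (H(1 − d/p)))
    = √(2 × 25,000 × 300 / (6 × 0.83145)) ≈ 1,734.02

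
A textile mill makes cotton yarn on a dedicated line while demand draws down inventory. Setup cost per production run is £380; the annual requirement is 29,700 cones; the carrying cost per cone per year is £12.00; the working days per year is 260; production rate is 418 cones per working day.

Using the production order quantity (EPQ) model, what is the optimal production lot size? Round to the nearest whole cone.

Daily demand d = 29,700/260 = 114.231; p = 418; 1 − d/p = 0.72672
EPQ = √(2DS / (H(1 − d/p)))
    = √(2 × 29,700 × 380 / (12 × 0.72672)) ≈ 1,608.83

1,609 cones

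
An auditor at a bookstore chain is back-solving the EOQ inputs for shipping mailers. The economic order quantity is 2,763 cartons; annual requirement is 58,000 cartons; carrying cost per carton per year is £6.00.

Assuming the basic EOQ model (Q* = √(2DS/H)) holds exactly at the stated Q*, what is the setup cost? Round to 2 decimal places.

From Q* = √(2DS/H) ⇒ Q*² = 2DS/H.
S = Q²H / (2D) = 2,763² × 6 / (2 × 58,000) = 394.8708

£394.87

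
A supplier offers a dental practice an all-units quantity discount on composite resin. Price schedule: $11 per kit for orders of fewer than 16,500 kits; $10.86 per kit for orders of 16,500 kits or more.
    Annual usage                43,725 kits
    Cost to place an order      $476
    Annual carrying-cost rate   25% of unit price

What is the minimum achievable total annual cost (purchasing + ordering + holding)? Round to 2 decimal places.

H₁ = 25%×$11 = $2.7500;  H₂ = 25%×$10.86 = $2.7150
EOQ₁ = √(2×43,725×476/2.7500) = 3,890.60  (< 16,500, feasible at tier 1)
EOQ₂ = √(2×43,725×476/2.7150) = 3,915.60  (< 16,500 → use Q = 16,500 at tier-2 price)
TC(tier 1 (EOQ₁), Q≈3,890.6) = $491,674.16
TC(tier 2, Q≈16,500.0) = $498,513.65
Minimum at tier 1 (EOQ₁): $491,674.16

$491,674.16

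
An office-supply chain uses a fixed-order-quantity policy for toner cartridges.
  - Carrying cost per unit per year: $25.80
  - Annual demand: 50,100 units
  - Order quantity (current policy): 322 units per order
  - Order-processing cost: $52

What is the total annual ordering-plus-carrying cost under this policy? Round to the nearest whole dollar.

Ordering: D/Q × S = 50,100/322 × $52 = $8,090.68
Holding:  Q/2 × H = 322/2 × $25.8 = $4,153.80
Total = $8,090.68 + $4,153.80 = $12,244.48

$12,244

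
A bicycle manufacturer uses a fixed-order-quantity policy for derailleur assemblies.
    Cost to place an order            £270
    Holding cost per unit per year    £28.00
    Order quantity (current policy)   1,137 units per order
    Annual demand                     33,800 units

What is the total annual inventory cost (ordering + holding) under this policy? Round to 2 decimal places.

Annual ordering cost = (D/Q)·S = (33,800/1,137) × 270 = £8,026.39
Annual holding cost  = (Q/2)·H = (1,137/2) × 28 = £15,918.00
Total = £8,026.39 + £15,918.00 = £23,944.39

£23,944.39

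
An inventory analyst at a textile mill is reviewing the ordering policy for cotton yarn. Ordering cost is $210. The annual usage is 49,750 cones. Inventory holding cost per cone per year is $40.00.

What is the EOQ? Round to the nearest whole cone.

2DS/H = 2·49,750·210/40 = 522,375.00
EOQ = √522,375.00 ≈ 722.76

723 cones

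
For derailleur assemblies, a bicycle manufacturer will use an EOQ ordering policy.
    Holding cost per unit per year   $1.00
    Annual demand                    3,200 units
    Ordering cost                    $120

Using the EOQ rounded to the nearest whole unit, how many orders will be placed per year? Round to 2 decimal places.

Optimal lot size Q* = (2 × 3,200 × $120 / $1)^½ ≈ 876.36 → Q = 876
N = D/Q = 3,200/876 ≈ 3.653 orders/yr

3.65 orders per year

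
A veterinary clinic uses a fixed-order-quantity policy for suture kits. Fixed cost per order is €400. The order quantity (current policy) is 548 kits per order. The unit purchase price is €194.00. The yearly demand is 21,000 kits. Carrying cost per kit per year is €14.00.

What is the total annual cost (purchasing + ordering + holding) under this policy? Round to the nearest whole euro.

Ordering: D/Q × S = 21,000/548 × €400 = €15,328.47
Holding:  Q/2 × H = 548/2 × €14 = €3,836.00
Purchase cost = D·C = 21,000 × 194 = €4,074,000.00
Total = €15,328.47 + €3,836.00 + €4,074,000.00 = €4,093,164.47

€4,093,164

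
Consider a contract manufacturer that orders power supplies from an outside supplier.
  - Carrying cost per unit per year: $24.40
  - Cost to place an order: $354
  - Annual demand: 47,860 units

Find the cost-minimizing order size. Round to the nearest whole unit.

Q* = √(2·D·S / H) = √(2·47,860·354 / 24.4) = √1,388,724.6 ≈ 1,178.44

1,178 units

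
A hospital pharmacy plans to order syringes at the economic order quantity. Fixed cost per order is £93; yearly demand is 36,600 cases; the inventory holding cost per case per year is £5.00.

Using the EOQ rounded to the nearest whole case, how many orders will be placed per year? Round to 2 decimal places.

31.36 orders per year

Optimal lot size Q* = (2 × 36,600 × £93 / £5)^½ ≈ 1,166.84 → Q = 1,167
N = D/Q = 36,600/1,167 ≈ 31.362 orders/yr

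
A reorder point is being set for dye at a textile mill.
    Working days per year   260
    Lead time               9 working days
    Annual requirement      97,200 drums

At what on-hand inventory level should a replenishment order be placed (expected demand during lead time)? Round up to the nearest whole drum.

3,365 drums

Daily demand d = 97,200 / 260 = 373.846 drums/day
Demand during lead time = 373.846 × 9 = 3,364.62
Reorder point = 3,364.62 → round up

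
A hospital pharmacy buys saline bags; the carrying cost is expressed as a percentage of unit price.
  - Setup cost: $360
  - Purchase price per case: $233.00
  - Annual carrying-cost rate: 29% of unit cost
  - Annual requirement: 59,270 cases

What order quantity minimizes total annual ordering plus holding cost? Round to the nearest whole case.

795 cases

Carrying cost H = $233 × 29% = $67.5700/case/yr
EOQ = √(2DS/H) = √(2 × 59,270 × 360 / 67.57)
    = √(631,558.38) ≈ 794.71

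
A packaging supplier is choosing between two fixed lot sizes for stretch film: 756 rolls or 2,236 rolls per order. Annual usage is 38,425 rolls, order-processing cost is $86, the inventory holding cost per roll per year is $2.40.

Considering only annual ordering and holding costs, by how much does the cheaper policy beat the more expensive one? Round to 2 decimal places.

TC(Q) = (D/Q)S + (Q/2)H
TC(756) = (38,425/756)×86 + (756/2)×2.4 = $5,278.30
TC(2,236) = (38,425/2,236)×86 + (2,236/2)×2.4 = $4,161.08
Cheaper: Q = 2,236.  Difference = $1,117.21

$1,117.21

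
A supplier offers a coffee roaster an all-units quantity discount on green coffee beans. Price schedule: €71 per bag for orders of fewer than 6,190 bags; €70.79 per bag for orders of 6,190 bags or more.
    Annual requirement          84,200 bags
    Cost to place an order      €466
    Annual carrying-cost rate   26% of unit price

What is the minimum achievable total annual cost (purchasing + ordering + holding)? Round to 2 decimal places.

€6,016,260.97

H₁ = 26%×€71 = €18.4600;  H₂ = 26%×€70.79 = €18.4054
EOQ₁ = √(2×84,200×466/18.4600) = 2,061.81  (< 6,190, feasible at tier 1)
EOQ₂ = √(2×84,200×466/18.4054) = 2,064.86  (< 6,190 → use Q = 6,190 at tier-2 price)
TC(tier 1 (EOQ₁), Q≈2,061.8) = €6,016,260.97
TC(tier 2, Q≈6,190.0) = €6,023,821.52
Minimum at tier 1 (EOQ₁): €6,016,260.97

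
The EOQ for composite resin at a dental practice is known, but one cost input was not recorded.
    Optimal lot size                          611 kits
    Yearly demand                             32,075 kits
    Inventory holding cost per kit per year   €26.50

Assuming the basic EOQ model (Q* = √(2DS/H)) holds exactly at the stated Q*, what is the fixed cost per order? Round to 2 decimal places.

Since Q* = (2DS/H)^½, squaring gives Q*²·H = 2DS.
S = Q²H / (2D) = 611² × 26.5 / (2 × 32,075) = 154.2168

€154.22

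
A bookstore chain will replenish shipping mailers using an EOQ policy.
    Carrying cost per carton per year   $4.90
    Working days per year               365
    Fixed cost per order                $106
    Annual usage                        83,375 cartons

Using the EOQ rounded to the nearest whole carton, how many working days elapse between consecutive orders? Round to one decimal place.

8.3 days

2DS/H = 2·83,375·106/4.9 = 3,607,244.90
EOQ = √3,607,244.90 ≈ 1,899.27 → Q = 1,899 cartons
Cycle time = (working days × Q)/D = (365 × 1,899) / 83,375 = 8.313 days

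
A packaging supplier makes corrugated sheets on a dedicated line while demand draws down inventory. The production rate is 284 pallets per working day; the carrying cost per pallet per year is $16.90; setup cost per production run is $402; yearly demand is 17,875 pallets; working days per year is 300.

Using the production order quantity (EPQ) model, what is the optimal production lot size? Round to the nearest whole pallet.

d = 17,875/300 = 59.5833 pallets/day;  effective holding cost H(1 − d/p) = 16.9·(1 − 59.5833/284) = 13.35437
Q* = √(2DS / H_eff) = √(2·17,875·402 / 13.35437) ≈ 1,037.38

1,037 pallets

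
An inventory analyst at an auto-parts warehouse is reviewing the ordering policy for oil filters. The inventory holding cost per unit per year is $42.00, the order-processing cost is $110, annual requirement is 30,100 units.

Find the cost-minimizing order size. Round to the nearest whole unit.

397 units

Optimal lot size Q* = (2 × 30,100 × $110 / $42)^½ ≈ 397.07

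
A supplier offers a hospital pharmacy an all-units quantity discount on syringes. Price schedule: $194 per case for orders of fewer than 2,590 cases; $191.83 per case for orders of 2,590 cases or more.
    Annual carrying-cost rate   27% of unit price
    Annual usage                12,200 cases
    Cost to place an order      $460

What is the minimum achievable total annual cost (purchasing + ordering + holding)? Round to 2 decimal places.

H₁ = 27%×$194 = $52.3800;  H₂ = 27%×$191.83 = $51.7941
EOQ₁ = √(2×12,200×460/52.3800) = 462.90  (< 2,590, feasible at tier 1)
EOQ₂ = √(2×12,200×460/51.7941) = 465.52  (< 2,590 → use Q = 2,590 at tier-2 price)
TC(tier 1 (EOQ₁), Q≈462.9) = $2,391,046.92
TC(tier 2, Q≈2,590.0) = $2,409,566.15
Minimum at tier 1 (EOQ₁): $2,391,046.92

$2,391,046.92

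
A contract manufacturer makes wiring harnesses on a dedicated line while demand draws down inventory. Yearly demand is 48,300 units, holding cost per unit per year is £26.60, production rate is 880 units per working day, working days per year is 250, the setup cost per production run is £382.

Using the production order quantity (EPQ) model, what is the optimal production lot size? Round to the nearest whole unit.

1,333 units

Daily demand d = 48,300/250 = 193.200; p = 880; 1 − d/p = 0.78045
EPQ = √(2DS / (H(1 − d/p)))
    = √(2 × 48,300 × 382 / (26.6 × 0.78045)) ≈ 1,333.23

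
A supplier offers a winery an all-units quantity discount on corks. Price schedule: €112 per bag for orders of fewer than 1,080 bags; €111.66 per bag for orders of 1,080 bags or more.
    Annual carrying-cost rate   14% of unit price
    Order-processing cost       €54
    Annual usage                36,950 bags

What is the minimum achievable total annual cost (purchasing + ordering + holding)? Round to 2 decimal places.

H₁ = 14%×€112 = €15.6800;  H₂ = 14%×€111.66 = €15.6324
EOQ₁ = √(2×36,950×54/15.6800) = 504.48  (< 1,080, feasible at tier 1)
EOQ₂ = √(2×36,950×54/15.6324) = 505.25  (< 1,080 → use Q = 1,080 at tier-2 price)
TC(tier 1 (EOQ₁), Q≈504.5) = €4,146,310.28
TC(tier 2, Q≈1,080.0) = €4,136,126.00
Minimum at tier 2: €4,136,126.00

€4,136,126.00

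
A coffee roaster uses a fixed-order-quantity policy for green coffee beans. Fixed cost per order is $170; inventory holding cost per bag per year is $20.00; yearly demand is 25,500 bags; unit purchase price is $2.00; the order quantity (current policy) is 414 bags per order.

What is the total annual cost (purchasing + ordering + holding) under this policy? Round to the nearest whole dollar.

Annual ordering cost = (D/Q)·S = (25,500/414) × 170 = $10,471.01
Annual holding cost  = (Q/2)·H = (414/2) × 20 = $4,140.00
Purchase cost = D·C = 25,500 × 2 = $51,000.00
Total = $10,471.01 + $4,140.00 + $51,000.00 = $65,611.01

$65,611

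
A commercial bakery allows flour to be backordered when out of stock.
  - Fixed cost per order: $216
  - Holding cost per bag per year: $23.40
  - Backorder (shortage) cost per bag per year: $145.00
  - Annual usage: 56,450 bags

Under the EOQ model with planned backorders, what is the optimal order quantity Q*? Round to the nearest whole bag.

1,100 bags

Q* = √(2DS/H) · √((H + b)/b)
   = √(2 × 56,450 × 216 / 23.4) · √((23.4 + 145) / 145)
   = 1,020.859 × 1.0777 ≈ 1,100.15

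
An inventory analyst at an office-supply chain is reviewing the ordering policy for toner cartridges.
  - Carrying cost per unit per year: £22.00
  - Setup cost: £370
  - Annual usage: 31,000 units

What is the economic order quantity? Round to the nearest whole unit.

1,021 units

2DS/H = 2·31,000·370/22 = 1,042,727.27
EOQ = √1,042,727.27 ≈ 1,021.14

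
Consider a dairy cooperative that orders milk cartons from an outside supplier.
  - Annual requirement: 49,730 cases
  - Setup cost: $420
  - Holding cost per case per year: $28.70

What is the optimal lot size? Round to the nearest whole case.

Optimal lot size Q* = (2 × 49,730 × $420 / $28.7)^½ ≈ 1,206.45

1,206 cases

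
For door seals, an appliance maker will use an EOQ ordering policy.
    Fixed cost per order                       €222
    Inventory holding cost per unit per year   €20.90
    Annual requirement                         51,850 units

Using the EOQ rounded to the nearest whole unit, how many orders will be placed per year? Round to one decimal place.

49.4 orders per year

EOQ = √(2DS/H) = √(2 × 51,850 × 222 / 20.9)
    = √(1,101,502.39) ≈ 1,049.52 → Q = 1,050
N = D/Q = 51,850/1,050 ≈ 49.381 orders/yr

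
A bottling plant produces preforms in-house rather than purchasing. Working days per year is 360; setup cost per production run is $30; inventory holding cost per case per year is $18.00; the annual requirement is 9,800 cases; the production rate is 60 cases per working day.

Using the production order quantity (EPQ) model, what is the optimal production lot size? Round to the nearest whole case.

245 cases

d = 9,800/360 = 27.2222 cases/day;  effective holding cost H(1 − d/p) = 18·(1 − 27.2222/60) = 9.83333
Q* = √(2DS / H_eff) = √(2·9,800·30 / 9.83333) ≈ 244.53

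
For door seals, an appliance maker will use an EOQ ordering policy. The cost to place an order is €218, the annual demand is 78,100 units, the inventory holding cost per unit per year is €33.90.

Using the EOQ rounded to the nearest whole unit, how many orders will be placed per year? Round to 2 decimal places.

77.94 orders per year

Q* = √(2·D·S / H) = √(2·78,100·218 / 33.9) = √1,004,472.0 ≈ 1,002.23 → Q = 1,002
Orders per year = D/Q = 78,100 / 1,002 = 77.944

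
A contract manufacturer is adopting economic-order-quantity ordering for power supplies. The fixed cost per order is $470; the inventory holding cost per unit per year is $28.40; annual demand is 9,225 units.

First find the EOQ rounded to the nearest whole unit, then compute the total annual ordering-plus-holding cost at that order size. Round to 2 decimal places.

Optimal lot size Q* = (2 × 9,225 × $470 / $28.4)^½ ≈ 552.57 → Q = 553 units
Ordering: D/Q × S = 9,225/553 × $470 = $7,840.42
Holding:  Q/2 × H = 553/2 × $28.4 = $7,852.60
Total = $7,840.42 + $7,852.60 = $15,693.02

$15,693.02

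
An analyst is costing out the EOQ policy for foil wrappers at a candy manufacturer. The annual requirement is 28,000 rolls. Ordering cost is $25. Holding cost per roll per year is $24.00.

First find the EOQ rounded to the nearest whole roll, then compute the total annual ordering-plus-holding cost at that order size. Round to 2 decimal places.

2DS/H = 2·28,000·25/24 = 58,333.33
EOQ = √58,333.33 ≈ 241.52 → Q = 242 rolls
Annual ordering cost = (D/Q)·S = (28,000/242) × 25 = $2,892.56
Annual holding cost  = (Q/2)·H = (242/2) × 24 = $2,904.00
Total = $2,892.56 + $2,904.00 = $5,796.56

$5,796.56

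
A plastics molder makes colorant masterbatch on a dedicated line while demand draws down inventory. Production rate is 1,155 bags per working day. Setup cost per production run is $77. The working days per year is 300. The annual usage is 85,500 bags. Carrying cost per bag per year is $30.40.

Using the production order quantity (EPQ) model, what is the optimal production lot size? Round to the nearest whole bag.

758 bags

Daily demand d = 85,500/300 = 285.000; p = 1155; 1 − d/p = 0.75325
EPQ = √(2DS / (H(1 − d/p)))
    = √(2 × 85,500 × 77 / (30.4 × 0.75325)) ≈ 758.29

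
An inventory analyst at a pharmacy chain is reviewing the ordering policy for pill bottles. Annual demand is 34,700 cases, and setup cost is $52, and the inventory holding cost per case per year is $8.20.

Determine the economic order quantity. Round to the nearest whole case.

663 cases

2DS/H = 2·34,700·52/8.2 = 440,097.56
EOQ = √440,097.56 ≈ 663.40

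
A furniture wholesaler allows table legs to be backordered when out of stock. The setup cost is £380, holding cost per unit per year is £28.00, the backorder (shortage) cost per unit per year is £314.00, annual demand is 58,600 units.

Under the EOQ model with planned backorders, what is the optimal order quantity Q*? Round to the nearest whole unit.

Basic EOQ = √(2·58,600·380/28) = 1,261.179
Backorder adjustment √((H+b)/b) = √((28+314)/314) = 1.0436
Q* = 1,261.179 × 1.0436 ≈ 1,316.21

1,316 units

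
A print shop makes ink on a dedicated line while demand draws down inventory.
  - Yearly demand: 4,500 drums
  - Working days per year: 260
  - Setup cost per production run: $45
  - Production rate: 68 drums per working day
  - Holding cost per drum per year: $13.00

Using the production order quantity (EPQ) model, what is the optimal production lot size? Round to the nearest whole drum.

204 drums

d = 4,500/260 = 17.3077 drums/day;  effective holding cost H(1 − d/p) = 13·(1 − 17.3077/68) = 9.69118
Q* = √(2DS / H_eff) = √(2·4,500·45 / 9.69118) ≈ 204.43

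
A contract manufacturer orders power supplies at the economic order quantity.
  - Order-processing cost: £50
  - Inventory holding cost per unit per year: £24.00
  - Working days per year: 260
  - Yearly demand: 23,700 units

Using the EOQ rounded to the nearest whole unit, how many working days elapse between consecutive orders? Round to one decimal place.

3.4 days

Q* = √(2·D·S / H) = √(2·23,700·50 / 24) = √98,750.0 ≈ 314.25 → Q = 314 units
Cycle time = (working days × Q)/D = (260 × 314) / 23,700 = 3.445 days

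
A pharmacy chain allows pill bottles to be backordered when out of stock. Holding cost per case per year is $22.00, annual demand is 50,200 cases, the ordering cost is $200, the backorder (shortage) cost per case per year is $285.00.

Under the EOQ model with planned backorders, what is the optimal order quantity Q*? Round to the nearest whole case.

Q* = √(2DS/H) · √((H + b)/b)
   = √(2 × 50,200 × 200 / 22) · √((22 + 285) / 285)
   = 955.368 × 1.0379 ≈ 991.56

992 cases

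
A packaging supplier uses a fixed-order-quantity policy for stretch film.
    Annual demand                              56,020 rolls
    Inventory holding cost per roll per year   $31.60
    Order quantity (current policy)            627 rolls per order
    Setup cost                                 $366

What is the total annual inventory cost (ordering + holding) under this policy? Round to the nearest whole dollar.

Orders/yr = 56,020/627 = 89.346; ordering cost = 89.346 × $366 = $32,700.67
Average inventory = 627/2 = 313.5; holding cost = 313.5 × $31.6 = $9,906.60
Total = $32,700.67 + $9,906.60 = $42,607.27

$42,607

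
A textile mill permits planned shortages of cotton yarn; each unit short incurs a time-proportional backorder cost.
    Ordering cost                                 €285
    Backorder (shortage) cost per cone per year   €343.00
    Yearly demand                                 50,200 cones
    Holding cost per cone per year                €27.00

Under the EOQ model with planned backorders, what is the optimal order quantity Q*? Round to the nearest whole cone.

Basic EOQ = √(2·50,200·285/27) = 1,029.455
Backorder adjustment √((H+b)/b) = √((27+343)/343) = 1.0386
Q* = 1,029.455 × 1.0386 ≈ 1,069.21

1,069 cones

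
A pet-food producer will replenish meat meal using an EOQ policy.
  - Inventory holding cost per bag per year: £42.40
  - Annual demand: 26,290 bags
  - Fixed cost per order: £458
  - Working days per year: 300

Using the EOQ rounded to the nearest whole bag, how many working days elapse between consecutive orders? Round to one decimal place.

Q* = √(2·D·S / H) = √(2·26,290·458 / 42.4) = √567,963.2 ≈ 753.63 → Q = 754 bags
T = Q/D × 300 days = 754/26,290 × 300 = 8.604 days

8.6 days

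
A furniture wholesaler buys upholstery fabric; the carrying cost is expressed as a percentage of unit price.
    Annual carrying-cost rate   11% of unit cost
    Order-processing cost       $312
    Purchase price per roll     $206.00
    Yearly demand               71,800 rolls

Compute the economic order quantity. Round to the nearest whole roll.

1,406 rolls

Holding cost per roll per year: H = 11% × $206 = $22.6600
Q* = √(2·D·S / H) = √(2·71,800·312 / 22.66) = √1,977,193.3 ≈ 1,406.13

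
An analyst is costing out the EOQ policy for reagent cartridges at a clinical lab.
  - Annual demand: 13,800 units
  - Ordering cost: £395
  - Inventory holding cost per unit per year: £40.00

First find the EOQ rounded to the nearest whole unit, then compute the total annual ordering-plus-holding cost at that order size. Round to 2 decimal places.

£20,882.53

Q* = √(2·D·S / H) = √(2·13,800·395 / 40) = √272,550.0 ≈ 522.06 → Q = 522 units
Ordering: D/Q × S = 13,800/522 × £395 = £10,442.53
Holding:  Q/2 × H = 522/2 × £40 = £10,440.00
Total = £10,442.53 + £10,440.00 = £20,882.53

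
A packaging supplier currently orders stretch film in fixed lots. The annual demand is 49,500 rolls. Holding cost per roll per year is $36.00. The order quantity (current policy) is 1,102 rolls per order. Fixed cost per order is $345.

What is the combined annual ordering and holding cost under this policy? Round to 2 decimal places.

$35,332.82

Orders/yr = 49,500/1,102 = 44.918; ordering cost = 44.918 × $345 = $15,496.82
Average inventory = 1,102/2 = 551; holding cost = 551 × $36 = $19,836.00
Total = $15,496.82 + $19,836.00 = $35,332.82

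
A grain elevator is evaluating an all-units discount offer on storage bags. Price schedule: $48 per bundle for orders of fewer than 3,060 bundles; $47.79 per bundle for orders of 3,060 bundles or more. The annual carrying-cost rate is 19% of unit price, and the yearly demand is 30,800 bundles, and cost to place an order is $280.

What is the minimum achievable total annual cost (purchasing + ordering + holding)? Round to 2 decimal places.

H₁ = 19%×$48 = $9.1200;  H₂ = 19%×$47.79 = $9.0801
EOQ₁ = √(2×30,800×280/9.1200) = 1,375.22  (< 3,060, feasible at tier 1)
EOQ₂ = √(2×30,800×280/9.0801) = 1,378.24  (< 3,060 → use Q = 3,060 at tier-2 price)
TC(tier 1 (EOQ₁), Q≈1,375.2) = $1,490,942.00
TC(tier 2, Q≈3,060.0) = $1,488,642.85
Minimum at tier 2: $1,488,642.85

$1,488,642.85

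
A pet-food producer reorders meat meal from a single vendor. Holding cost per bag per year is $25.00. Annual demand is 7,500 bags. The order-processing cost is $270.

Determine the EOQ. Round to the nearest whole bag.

2DS/H = 2·7,500·270/25 = 162,000.00
EOQ = √162,000.00 ≈ 402.49

402 bags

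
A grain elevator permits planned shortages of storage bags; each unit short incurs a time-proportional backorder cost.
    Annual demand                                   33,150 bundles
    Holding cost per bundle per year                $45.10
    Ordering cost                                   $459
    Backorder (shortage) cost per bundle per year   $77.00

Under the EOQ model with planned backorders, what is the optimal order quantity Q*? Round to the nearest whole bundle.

1,034 bundles

Basic EOQ = √(2·33,150·459/45.1) = 821.438
Backorder adjustment √((H+b)/b) = √((45.1+77)/77) = 1.2593
Q* = 821.438 × 1.2593 ≈ 1,034.40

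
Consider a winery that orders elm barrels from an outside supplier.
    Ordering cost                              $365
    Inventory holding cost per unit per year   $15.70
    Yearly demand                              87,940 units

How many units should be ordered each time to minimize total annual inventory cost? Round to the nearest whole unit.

2,022 units

Q* = √(2·D·S / H) = √(2·87,940·365 / 15.7) = √4,088,929.9 ≈ 2,022.11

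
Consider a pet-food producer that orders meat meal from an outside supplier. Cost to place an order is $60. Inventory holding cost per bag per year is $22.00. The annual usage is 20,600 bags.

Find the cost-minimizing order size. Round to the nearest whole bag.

335 bags

Q* = √(2·D·S / H) = √(2·20,600·60 / 22) = √112,363.6 ≈ 335.21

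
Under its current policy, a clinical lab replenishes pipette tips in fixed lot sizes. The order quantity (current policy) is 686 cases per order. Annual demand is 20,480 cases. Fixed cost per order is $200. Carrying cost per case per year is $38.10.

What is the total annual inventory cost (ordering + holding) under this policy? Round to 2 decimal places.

Ordering: D/Q × S = 20,480/686 × $200 = $5,970.85
Holding:  Q/2 × H = 686/2 × $38.1 = $13,068.30
Total = $5,970.85 + $13,068.30 = $19,039.15

$19,039.15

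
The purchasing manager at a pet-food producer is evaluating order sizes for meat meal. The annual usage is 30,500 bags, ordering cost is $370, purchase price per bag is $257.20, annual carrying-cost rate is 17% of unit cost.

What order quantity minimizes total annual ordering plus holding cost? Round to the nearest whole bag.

Carrying cost H = $257.2 × 17% = $43.7240/bag/yr
Optimal lot size Q* = (2 × 30,500 × $370 / $43.724)^½ ≈ 718.47

718 bags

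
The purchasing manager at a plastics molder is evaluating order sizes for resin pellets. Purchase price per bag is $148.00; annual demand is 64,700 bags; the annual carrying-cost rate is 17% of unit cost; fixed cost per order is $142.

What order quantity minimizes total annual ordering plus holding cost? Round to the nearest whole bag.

855 bags

H = i·C = 0.17 × $148 = $25.1600 per bag-year
2DS/H = 2·64,700·142/25.16 = 730,317.97
EOQ = √730,317.97 ≈ 854.59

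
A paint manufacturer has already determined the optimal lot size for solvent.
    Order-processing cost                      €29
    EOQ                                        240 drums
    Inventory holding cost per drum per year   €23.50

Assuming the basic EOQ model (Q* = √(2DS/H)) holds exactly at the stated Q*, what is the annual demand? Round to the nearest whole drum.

From Q* = √(2DS/H) ⇒ Q*² = 2DS/H.
D = Q²H / (2S) = 240² × 23.5 / (2 × 29) = 23,337.93

23,338 drums per year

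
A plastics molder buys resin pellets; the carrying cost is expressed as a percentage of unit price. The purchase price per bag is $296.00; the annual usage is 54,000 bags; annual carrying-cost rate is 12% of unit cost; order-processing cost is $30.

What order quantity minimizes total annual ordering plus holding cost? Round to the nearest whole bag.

Holding cost per bag per year: H = 12% × $296 = $35.5200
EOQ = √(2DS/H) = √(2 × 54,000 × 30 / 35.52)
    = √(91,216.22) ≈ 302.02

302 bags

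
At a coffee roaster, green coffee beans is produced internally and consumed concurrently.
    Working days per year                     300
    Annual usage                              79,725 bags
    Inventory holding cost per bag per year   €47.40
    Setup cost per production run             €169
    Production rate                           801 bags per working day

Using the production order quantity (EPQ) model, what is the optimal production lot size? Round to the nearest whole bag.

922 bags

d = 79,725/300 = 265.7500 bags/day;  effective holding cost H(1 − d/p) = 47.4·(1 − 265.7500/801) = 31.67397
Q* = √(2DS / H_eff) = √(2·79,725·169 / 31.67397) ≈ 922.37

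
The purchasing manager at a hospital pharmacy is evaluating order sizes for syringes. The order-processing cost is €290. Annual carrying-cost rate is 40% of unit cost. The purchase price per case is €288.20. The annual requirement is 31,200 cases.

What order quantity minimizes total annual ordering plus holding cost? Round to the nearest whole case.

Carrying cost H = €288.2 × 40% = €115.2800/case/yr
Q* = √(2·D·S / H) = √(2·31,200·290 / 115.28) = √156,974.3 ≈ 396.20

396 cases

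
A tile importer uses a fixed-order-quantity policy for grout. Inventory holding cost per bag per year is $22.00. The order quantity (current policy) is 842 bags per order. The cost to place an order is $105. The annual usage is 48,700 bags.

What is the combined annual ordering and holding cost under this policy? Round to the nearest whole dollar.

$15,335

Orders/yr = 48,700/842 = 57.838; ordering cost = 57.838 × $105 = $6,073.04
Average inventory = 842/2 = 421; holding cost = 421 × $22 = $9,262.00
Total = $6,073.04 + $9,262.00 = $15,335.04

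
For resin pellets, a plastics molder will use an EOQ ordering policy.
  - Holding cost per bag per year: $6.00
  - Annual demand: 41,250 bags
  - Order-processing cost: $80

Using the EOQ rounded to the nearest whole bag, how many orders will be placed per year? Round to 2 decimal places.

Optimal lot size Q* = (2 × 41,250 × $80 / $6)^½ ≈ 1,048.81 → Q = 1,049
N = D/Q = 41,250/1,049 ≈ 39.323 orders/yr

39.32 orders per year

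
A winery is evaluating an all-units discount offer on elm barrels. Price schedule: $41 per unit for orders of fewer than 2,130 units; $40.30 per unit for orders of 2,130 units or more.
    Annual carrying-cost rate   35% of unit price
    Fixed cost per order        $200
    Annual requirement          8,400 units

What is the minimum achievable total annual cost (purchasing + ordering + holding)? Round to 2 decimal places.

H₁ = 35%×$41 = $14.3500;  H₂ = 35%×$40.30 = $14.1050
EOQ₁ = √(2×8,400×200/14.3500) = 483.89  (< 2,130, feasible at tier 1)
EOQ₂ = √(2×8,400×200/14.1050) = 488.07  (< 2,130 → use Q = 2,130 at tier-2 price)
TC(tier 1 (EOQ₁), Q≈483.9) = $351,343.77
TC(tier 2, Q≈2,130.0) = $354,330.56
Minimum at tier 1 (EOQ₁): $351,343.77

$351,343.77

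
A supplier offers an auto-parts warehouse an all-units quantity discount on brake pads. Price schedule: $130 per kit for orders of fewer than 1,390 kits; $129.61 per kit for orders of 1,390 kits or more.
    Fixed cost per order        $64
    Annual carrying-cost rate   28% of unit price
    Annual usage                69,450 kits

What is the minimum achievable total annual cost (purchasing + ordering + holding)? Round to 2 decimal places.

$9,029,834.30

H₁ = 28%×$130 = $36.4000;  H₂ = 28%×$129.61 = $36.2908
EOQ₁ = √(2×69,450×64/36.4000) = 494.19  (< 1,390, feasible at tier 1)
EOQ₂ = √(2×69,450×64/36.2908) = 494.93  (< 1,390 → use Q = 1,390 at tier-2 price)
TC(tier 1 (EOQ₁), Q≈494.2) = $9,046,488.37
TC(tier 2, Q≈1,390.0) = $9,029,834.30
Minimum at tier 2: $9,029,834.30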